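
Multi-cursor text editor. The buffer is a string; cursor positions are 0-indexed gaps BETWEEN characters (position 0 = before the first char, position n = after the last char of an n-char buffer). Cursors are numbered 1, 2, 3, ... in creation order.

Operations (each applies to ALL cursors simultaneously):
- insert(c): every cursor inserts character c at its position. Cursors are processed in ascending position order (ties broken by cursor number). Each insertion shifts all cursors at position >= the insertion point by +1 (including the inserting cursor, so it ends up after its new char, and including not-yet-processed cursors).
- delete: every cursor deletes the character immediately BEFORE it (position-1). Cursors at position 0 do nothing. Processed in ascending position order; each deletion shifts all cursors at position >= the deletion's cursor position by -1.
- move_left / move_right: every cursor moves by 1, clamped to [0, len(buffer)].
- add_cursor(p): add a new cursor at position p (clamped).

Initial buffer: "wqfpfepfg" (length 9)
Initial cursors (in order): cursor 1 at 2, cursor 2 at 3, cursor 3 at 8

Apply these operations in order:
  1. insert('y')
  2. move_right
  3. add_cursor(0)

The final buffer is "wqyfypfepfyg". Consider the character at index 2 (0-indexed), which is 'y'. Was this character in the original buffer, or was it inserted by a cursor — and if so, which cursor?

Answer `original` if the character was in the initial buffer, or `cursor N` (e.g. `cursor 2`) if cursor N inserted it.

After op 1 (insert('y')): buffer="wqyfypfepfyg" (len 12), cursors c1@3 c2@5 c3@11, authorship ..1.2.....3.
After op 2 (move_right): buffer="wqyfypfepfyg" (len 12), cursors c1@4 c2@6 c3@12, authorship ..1.2.....3.
After op 3 (add_cursor(0)): buffer="wqyfypfepfyg" (len 12), cursors c4@0 c1@4 c2@6 c3@12, authorship ..1.2.....3.
Authorship (.=original, N=cursor N): . . 1 . 2 . . . . . 3 .
Index 2: author = 1

Answer: cursor 1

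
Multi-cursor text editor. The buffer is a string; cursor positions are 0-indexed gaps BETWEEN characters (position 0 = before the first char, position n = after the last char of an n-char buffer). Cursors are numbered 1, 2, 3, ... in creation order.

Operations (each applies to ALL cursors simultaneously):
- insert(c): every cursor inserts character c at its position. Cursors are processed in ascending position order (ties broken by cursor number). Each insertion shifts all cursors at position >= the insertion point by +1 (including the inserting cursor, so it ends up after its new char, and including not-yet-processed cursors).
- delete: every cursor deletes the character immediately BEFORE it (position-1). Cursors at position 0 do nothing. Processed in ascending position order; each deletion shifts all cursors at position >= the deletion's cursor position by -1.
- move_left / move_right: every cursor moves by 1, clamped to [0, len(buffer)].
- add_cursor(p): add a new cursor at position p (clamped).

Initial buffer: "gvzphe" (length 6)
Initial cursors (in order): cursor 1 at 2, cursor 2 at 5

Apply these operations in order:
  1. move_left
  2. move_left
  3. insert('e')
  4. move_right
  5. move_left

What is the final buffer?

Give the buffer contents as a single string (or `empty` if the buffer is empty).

Answer: egvzephe

Derivation:
After op 1 (move_left): buffer="gvzphe" (len 6), cursors c1@1 c2@4, authorship ......
After op 2 (move_left): buffer="gvzphe" (len 6), cursors c1@0 c2@3, authorship ......
After op 3 (insert('e')): buffer="egvzephe" (len 8), cursors c1@1 c2@5, authorship 1...2...
After op 4 (move_right): buffer="egvzephe" (len 8), cursors c1@2 c2@6, authorship 1...2...
After op 5 (move_left): buffer="egvzephe" (len 8), cursors c1@1 c2@5, authorship 1...2...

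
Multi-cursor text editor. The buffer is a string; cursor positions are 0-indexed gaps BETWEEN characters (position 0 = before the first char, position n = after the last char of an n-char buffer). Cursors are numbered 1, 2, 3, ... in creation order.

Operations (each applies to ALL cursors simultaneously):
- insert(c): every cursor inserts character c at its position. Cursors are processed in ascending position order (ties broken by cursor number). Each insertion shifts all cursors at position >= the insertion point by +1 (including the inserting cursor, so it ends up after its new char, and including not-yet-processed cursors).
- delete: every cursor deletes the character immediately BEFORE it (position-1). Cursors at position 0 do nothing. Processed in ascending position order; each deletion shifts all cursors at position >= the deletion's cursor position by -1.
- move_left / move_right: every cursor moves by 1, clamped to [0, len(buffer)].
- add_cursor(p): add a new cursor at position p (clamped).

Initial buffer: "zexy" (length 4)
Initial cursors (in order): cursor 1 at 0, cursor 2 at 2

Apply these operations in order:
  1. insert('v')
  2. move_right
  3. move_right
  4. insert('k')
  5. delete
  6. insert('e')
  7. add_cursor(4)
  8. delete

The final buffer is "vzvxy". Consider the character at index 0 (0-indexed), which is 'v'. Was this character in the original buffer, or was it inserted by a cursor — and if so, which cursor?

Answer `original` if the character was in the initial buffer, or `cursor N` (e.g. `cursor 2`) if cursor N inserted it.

Answer: cursor 1

Derivation:
After op 1 (insert('v')): buffer="vzevxy" (len 6), cursors c1@1 c2@4, authorship 1..2..
After op 2 (move_right): buffer="vzevxy" (len 6), cursors c1@2 c2@5, authorship 1..2..
After op 3 (move_right): buffer="vzevxy" (len 6), cursors c1@3 c2@6, authorship 1..2..
After op 4 (insert('k')): buffer="vzekvxyk" (len 8), cursors c1@4 c2@8, authorship 1..12..2
After op 5 (delete): buffer="vzevxy" (len 6), cursors c1@3 c2@6, authorship 1..2..
After op 6 (insert('e')): buffer="vzeevxye" (len 8), cursors c1@4 c2@8, authorship 1..12..2
After op 7 (add_cursor(4)): buffer="vzeevxye" (len 8), cursors c1@4 c3@4 c2@8, authorship 1..12..2
After op 8 (delete): buffer="vzvxy" (len 5), cursors c1@2 c3@2 c2@5, authorship 1.2..
Authorship (.=original, N=cursor N): 1 . 2 . .
Index 0: author = 1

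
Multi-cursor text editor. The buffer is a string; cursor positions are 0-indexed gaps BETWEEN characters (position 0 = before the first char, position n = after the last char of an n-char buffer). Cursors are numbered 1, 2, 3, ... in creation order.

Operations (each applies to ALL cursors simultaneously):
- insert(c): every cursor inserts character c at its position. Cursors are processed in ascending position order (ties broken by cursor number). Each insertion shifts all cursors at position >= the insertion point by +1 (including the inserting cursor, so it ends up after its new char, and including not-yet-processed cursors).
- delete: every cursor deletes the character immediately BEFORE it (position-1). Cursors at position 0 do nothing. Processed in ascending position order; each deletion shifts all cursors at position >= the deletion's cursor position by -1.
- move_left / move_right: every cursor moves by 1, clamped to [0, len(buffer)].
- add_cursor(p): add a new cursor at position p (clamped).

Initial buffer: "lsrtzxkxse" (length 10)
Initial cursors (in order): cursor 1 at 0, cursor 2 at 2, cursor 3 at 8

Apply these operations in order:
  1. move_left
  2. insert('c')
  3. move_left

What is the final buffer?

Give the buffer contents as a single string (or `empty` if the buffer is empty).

Answer: clcsrtzxkcxse

Derivation:
After op 1 (move_left): buffer="lsrtzxkxse" (len 10), cursors c1@0 c2@1 c3@7, authorship ..........
After op 2 (insert('c')): buffer="clcsrtzxkcxse" (len 13), cursors c1@1 c2@3 c3@10, authorship 1.2......3...
After op 3 (move_left): buffer="clcsrtzxkcxse" (len 13), cursors c1@0 c2@2 c3@9, authorship 1.2......3...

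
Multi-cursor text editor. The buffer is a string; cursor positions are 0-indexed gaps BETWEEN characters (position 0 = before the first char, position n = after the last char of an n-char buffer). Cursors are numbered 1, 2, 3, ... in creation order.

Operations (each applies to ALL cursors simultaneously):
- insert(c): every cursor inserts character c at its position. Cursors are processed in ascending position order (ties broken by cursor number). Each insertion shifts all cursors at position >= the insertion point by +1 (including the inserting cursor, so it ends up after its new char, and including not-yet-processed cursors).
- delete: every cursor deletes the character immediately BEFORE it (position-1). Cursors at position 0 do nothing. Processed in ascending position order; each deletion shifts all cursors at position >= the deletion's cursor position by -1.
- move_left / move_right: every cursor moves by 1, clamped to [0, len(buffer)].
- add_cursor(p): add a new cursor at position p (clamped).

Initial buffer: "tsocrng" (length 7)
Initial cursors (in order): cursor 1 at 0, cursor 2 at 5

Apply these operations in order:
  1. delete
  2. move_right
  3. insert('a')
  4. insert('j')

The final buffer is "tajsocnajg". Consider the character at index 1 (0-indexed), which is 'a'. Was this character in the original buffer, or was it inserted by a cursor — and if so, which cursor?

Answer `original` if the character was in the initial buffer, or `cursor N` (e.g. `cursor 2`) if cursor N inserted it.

Answer: cursor 1

Derivation:
After op 1 (delete): buffer="tsocng" (len 6), cursors c1@0 c2@4, authorship ......
After op 2 (move_right): buffer="tsocng" (len 6), cursors c1@1 c2@5, authorship ......
After op 3 (insert('a')): buffer="tasocnag" (len 8), cursors c1@2 c2@7, authorship .1....2.
After op 4 (insert('j')): buffer="tajsocnajg" (len 10), cursors c1@3 c2@9, authorship .11....22.
Authorship (.=original, N=cursor N): . 1 1 . . . . 2 2 .
Index 1: author = 1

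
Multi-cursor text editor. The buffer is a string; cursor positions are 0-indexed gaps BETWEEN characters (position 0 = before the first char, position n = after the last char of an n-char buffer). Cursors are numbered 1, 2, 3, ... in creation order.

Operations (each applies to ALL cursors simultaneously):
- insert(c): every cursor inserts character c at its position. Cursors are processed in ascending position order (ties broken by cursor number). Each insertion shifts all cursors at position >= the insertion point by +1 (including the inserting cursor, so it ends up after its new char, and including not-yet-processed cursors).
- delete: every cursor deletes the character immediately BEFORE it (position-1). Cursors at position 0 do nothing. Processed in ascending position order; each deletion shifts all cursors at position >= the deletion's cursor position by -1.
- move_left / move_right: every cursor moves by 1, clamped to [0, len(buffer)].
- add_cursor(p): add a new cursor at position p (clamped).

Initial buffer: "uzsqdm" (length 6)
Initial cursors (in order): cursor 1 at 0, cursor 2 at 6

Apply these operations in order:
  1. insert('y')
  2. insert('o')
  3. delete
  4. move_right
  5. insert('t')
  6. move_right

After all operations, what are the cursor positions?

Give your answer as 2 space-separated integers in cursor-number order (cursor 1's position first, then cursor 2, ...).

Answer: 4 10

Derivation:
After op 1 (insert('y')): buffer="yuzsqdmy" (len 8), cursors c1@1 c2@8, authorship 1......2
After op 2 (insert('o')): buffer="youzsqdmyo" (len 10), cursors c1@2 c2@10, authorship 11......22
After op 3 (delete): buffer="yuzsqdmy" (len 8), cursors c1@1 c2@8, authorship 1......2
After op 4 (move_right): buffer="yuzsqdmy" (len 8), cursors c1@2 c2@8, authorship 1......2
After op 5 (insert('t')): buffer="yutzsqdmyt" (len 10), cursors c1@3 c2@10, authorship 1.1.....22
After op 6 (move_right): buffer="yutzsqdmyt" (len 10), cursors c1@4 c2@10, authorship 1.1.....22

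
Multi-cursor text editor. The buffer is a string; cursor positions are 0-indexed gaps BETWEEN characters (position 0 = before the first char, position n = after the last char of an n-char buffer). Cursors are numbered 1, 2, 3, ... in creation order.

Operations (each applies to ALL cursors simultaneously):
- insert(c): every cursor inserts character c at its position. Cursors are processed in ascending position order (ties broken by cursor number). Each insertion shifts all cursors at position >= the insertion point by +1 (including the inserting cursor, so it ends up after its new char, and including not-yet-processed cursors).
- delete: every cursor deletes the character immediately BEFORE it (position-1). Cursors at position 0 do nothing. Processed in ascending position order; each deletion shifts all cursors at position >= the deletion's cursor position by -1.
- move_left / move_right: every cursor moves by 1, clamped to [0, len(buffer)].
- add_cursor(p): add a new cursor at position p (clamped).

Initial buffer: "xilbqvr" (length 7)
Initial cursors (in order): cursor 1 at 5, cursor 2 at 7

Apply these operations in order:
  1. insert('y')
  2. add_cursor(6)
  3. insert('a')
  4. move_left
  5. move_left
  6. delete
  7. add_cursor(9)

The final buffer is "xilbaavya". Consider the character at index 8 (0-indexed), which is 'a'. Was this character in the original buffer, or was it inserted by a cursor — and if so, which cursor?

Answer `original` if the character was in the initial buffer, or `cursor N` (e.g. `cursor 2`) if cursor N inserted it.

Answer: cursor 2

Derivation:
After op 1 (insert('y')): buffer="xilbqyvry" (len 9), cursors c1@6 c2@9, authorship .....1..2
After op 2 (add_cursor(6)): buffer="xilbqyvry" (len 9), cursors c1@6 c3@6 c2@9, authorship .....1..2
After op 3 (insert('a')): buffer="xilbqyaavrya" (len 12), cursors c1@8 c3@8 c2@12, authorship .....113..22
After op 4 (move_left): buffer="xilbqyaavrya" (len 12), cursors c1@7 c3@7 c2@11, authorship .....113..22
After op 5 (move_left): buffer="xilbqyaavrya" (len 12), cursors c1@6 c3@6 c2@10, authorship .....113..22
After op 6 (delete): buffer="xilbaavya" (len 9), cursors c1@4 c3@4 c2@7, authorship ....13.22
After op 7 (add_cursor(9)): buffer="xilbaavya" (len 9), cursors c1@4 c3@4 c2@7 c4@9, authorship ....13.22
Authorship (.=original, N=cursor N): . . . . 1 3 . 2 2
Index 8: author = 2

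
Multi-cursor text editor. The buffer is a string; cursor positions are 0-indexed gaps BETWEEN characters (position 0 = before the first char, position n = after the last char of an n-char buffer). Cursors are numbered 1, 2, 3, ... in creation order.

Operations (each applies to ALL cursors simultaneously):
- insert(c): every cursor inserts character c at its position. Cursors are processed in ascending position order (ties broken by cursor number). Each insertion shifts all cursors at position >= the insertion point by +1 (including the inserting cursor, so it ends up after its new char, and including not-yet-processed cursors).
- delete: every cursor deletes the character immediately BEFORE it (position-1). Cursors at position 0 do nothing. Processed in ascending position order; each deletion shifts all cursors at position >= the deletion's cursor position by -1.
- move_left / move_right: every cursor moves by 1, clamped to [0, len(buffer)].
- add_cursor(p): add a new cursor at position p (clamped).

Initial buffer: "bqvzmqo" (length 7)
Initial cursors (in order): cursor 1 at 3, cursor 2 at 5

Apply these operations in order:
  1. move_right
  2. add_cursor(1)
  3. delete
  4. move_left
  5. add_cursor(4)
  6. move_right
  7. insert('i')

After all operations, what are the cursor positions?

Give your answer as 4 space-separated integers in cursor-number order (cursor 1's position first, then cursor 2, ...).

Answer: 4 6 2 8

Derivation:
After op 1 (move_right): buffer="bqvzmqo" (len 7), cursors c1@4 c2@6, authorship .......
After op 2 (add_cursor(1)): buffer="bqvzmqo" (len 7), cursors c3@1 c1@4 c2@6, authorship .......
After op 3 (delete): buffer="qvmo" (len 4), cursors c3@0 c1@2 c2@3, authorship ....
After op 4 (move_left): buffer="qvmo" (len 4), cursors c3@0 c1@1 c2@2, authorship ....
After op 5 (add_cursor(4)): buffer="qvmo" (len 4), cursors c3@0 c1@1 c2@2 c4@4, authorship ....
After op 6 (move_right): buffer="qvmo" (len 4), cursors c3@1 c1@2 c2@3 c4@4, authorship ....
After op 7 (insert('i')): buffer="qivimioi" (len 8), cursors c3@2 c1@4 c2@6 c4@8, authorship .3.1.2.4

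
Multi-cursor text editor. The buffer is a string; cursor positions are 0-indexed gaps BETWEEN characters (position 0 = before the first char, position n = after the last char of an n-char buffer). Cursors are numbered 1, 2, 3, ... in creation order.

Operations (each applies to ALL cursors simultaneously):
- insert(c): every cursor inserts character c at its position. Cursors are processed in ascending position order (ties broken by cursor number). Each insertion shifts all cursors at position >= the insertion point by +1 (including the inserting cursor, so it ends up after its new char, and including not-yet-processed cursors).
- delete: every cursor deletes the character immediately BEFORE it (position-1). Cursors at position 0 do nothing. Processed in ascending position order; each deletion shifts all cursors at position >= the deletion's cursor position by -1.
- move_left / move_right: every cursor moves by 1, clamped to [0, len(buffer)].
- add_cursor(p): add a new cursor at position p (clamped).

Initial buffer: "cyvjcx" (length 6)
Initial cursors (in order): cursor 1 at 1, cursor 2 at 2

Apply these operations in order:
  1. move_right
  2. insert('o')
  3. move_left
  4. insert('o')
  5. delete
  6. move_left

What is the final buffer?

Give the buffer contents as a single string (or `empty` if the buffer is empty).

Answer: cyovojcx

Derivation:
After op 1 (move_right): buffer="cyvjcx" (len 6), cursors c1@2 c2@3, authorship ......
After op 2 (insert('o')): buffer="cyovojcx" (len 8), cursors c1@3 c2@5, authorship ..1.2...
After op 3 (move_left): buffer="cyovojcx" (len 8), cursors c1@2 c2@4, authorship ..1.2...
After op 4 (insert('o')): buffer="cyoovoojcx" (len 10), cursors c1@3 c2@6, authorship ..11.22...
After op 5 (delete): buffer="cyovojcx" (len 8), cursors c1@2 c2@4, authorship ..1.2...
After op 6 (move_left): buffer="cyovojcx" (len 8), cursors c1@1 c2@3, authorship ..1.2...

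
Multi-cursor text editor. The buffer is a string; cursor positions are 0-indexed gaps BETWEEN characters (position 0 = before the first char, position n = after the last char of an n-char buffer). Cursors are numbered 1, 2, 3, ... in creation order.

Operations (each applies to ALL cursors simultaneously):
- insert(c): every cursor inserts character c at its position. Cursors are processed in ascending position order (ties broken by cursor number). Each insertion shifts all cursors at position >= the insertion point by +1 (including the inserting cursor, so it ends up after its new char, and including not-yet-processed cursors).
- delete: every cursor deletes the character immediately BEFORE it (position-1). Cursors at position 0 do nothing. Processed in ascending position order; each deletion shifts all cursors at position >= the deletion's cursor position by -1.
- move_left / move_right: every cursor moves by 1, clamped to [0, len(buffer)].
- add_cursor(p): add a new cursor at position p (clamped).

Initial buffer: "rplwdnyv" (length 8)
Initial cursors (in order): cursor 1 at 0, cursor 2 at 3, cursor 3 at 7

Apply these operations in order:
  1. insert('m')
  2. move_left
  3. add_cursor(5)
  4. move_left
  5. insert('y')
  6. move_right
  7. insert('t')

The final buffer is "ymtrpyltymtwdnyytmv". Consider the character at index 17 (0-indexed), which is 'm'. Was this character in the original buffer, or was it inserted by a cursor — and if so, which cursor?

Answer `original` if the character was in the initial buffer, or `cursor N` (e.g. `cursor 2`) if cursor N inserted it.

After op 1 (insert('m')): buffer="mrplmwdnymv" (len 11), cursors c1@1 c2@5 c3@10, authorship 1...2....3.
After op 2 (move_left): buffer="mrplmwdnymv" (len 11), cursors c1@0 c2@4 c3@9, authorship 1...2....3.
After op 3 (add_cursor(5)): buffer="mrplmwdnymv" (len 11), cursors c1@0 c2@4 c4@5 c3@9, authorship 1...2....3.
After op 4 (move_left): buffer="mrplmwdnymv" (len 11), cursors c1@0 c2@3 c4@4 c3@8, authorship 1...2....3.
After op 5 (insert('y')): buffer="ymrpylymwdnyymv" (len 15), cursors c1@1 c2@5 c4@7 c3@12, authorship 11..2.42...3.3.
After op 6 (move_right): buffer="ymrpylymwdnyymv" (len 15), cursors c1@2 c2@6 c4@8 c3@13, authorship 11..2.42...3.3.
After op 7 (insert('t')): buffer="ymtrpyltymtwdnyytmv" (len 19), cursors c1@3 c2@8 c4@11 c3@17, authorship 111..2.2424...3.33.
Authorship (.=original, N=cursor N): 1 1 1 . . 2 . 2 4 2 4 . . . 3 . 3 3 .
Index 17: author = 3

Answer: cursor 3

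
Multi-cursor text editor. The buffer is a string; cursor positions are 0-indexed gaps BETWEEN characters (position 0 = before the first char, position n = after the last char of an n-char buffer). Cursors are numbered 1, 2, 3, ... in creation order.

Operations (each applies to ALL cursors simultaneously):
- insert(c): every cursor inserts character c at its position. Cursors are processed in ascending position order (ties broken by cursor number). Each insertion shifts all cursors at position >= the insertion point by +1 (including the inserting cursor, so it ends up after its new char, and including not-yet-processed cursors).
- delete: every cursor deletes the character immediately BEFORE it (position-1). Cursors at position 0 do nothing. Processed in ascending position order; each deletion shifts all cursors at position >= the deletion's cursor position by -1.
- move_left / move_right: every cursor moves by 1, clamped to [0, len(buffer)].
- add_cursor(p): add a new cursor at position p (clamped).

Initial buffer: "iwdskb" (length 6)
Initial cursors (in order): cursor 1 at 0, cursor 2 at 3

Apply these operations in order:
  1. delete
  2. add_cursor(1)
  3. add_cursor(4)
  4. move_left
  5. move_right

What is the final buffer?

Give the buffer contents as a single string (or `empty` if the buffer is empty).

After op 1 (delete): buffer="iwskb" (len 5), cursors c1@0 c2@2, authorship .....
After op 2 (add_cursor(1)): buffer="iwskb" (len 5), cursors c1@0 c3@1 c2@2, authorship .....
After op 3 (add_cursor(4)): buffer="iwskb" (len 5), cursors c1@0 c3@1 c2@2 c4@4, authorship .....
After op 4 (move_left): buffer="iwskb" (len 5), cursors c1@0 c3@0 c2@1 c4@3, authorship .....
After op 5 (move_right): buffer="iwskb" (len 5), cursors c1@1 c3@1 c2@2 c4@4, authorship .....

Answer: iwskb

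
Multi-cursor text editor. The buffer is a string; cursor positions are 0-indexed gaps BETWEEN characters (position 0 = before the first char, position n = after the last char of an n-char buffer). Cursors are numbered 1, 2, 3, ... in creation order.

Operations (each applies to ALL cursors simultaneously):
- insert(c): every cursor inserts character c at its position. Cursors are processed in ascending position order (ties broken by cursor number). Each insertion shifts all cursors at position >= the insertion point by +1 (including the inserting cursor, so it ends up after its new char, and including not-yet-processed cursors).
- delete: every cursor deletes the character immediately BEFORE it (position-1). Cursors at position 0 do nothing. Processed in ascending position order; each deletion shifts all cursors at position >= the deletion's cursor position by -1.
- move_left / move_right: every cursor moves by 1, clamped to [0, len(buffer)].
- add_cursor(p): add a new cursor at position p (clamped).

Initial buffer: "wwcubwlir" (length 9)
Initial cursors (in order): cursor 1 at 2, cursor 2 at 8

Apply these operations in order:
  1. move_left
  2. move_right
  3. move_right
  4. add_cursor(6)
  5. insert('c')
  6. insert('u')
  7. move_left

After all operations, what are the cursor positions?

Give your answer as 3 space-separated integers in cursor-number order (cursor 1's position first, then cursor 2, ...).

Answer: 4 14 9

Derivation:
After op 1 (move_left): buffer="wwcubwlir" (len 9), cursors c1@1 c2@7, authorship .........
After op 2 (move_right): buffer="wwcubwlir" (len 9), cursors c1@2 c2@8, authorship .........
After op 3 (move_right): buffer="wwcubwlir" (len 9), cursors c1@3 c2@9, authorship .........
After op 4 (add_cursor(6)): buffer="wwcubwlir" (len 9), cursors c1@3 c3@6 c2@9, authorship .........
After op 5 (insert('c')): buffer="wwccubwclirc" (len 12), cursors c1@4 c3@8 c2@12, authorship ...1...3...2
After op 6 (insert('u')): buffer="wwccuubwculircu" (len 15), cursors c1@5 c3@10 c2@15, authorship ...11...33...22
After op 7 (move_left): buffer="wwccuubwculircu" (len 15), cursors c1@4 c3@9 c2@14, authorship ...11...33...22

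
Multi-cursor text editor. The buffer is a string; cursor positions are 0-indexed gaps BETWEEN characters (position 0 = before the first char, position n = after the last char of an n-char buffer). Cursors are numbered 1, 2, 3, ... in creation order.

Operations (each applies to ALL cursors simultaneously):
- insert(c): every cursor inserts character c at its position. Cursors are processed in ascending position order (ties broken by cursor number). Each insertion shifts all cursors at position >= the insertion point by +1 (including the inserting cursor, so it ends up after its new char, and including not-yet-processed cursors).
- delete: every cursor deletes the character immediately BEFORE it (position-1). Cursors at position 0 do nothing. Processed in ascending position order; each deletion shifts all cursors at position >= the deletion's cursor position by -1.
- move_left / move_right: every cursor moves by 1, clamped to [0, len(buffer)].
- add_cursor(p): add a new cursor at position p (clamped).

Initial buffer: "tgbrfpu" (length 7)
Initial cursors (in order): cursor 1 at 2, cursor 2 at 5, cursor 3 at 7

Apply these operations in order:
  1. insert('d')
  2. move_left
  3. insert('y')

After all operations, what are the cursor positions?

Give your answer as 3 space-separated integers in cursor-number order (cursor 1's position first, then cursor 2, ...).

After op 1 (insert('d')): buffer="tgdbrfdpud" (len 10), cursors c1@3 c2@7 c3@10, authorship ..1...2..3
After op 2 (move_left): buffer="tgdbrfdpud" (len 10), cursors c1@2 c2@6 c3@9, authorship ..1...2..3
After op 3 (insert('y')): buffer="tgydbrfydpuyd" (len 13), cursors c1@3 c2@8 c3@12, authorship ..11...22..33

Answer: 3 8 12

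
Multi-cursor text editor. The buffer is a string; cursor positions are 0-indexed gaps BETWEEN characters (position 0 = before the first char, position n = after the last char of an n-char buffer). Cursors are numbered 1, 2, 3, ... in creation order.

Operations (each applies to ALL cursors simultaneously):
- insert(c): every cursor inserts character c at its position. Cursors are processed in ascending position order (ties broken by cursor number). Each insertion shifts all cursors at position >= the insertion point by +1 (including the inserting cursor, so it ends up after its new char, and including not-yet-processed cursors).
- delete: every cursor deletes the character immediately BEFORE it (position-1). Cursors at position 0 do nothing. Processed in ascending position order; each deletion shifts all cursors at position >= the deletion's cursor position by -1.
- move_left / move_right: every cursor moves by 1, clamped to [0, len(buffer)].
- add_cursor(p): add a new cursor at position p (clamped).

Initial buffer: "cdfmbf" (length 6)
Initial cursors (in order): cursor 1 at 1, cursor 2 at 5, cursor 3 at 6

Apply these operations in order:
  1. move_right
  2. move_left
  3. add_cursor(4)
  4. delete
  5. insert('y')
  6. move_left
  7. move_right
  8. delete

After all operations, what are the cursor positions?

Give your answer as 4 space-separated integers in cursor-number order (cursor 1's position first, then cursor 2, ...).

Answer: 0 1 1 1

Derivation:
After op 1 (move_right): buffer="cdfmbf" (len 6), cursors c1@2 c2@6 c3@6, authorship ......
After op 2 (move_left): buffer="cdfmbf" (len 6), cursors c1@1 c2@5 c3@5, authorship ......
After op 3 (add_cursor(4)): buffer="cdfmbf" (len 6), cursors c1@1 c4@4 c2@5 c3@5, authorship ......
After op 4 (delete): buffer="df" (len 2), cursors c1@0 c2@1 c3@1 c4@1, authorship ..
After op 5 (insert('y')): buffer="ydyyyf" (len 6), cursors c1@1 c2@5 c3@5 c4@5, authorship 1.234.
After op 6 (move_left): buffer="ydyyyf" (len 6), cursors c1@0 c2@4 c3@4 c4@4, authorship 1.234.
After op 7 (move_right): buffer="ydyyyf" (len 6), cursors c1@1 c2@5 c3@5 c4@5, authorship 1.234.
After op 8 (delete): buffer="df" (len 2), cursors c1@0 c2@1 c3@1 c4@1, authorship ..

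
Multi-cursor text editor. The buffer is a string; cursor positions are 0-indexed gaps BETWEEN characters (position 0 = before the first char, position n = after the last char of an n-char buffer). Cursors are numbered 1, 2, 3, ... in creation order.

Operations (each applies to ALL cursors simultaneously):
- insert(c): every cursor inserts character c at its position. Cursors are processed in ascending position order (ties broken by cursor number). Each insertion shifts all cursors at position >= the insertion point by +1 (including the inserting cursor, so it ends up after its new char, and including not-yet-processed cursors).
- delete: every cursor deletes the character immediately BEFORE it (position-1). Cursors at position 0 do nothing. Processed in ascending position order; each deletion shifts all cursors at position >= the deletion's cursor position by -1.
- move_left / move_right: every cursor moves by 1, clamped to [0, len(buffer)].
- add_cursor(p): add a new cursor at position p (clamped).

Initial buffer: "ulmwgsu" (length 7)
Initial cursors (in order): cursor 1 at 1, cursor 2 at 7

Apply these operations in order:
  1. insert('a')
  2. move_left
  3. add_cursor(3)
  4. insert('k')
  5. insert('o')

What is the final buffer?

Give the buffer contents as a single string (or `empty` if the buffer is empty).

After op 1 (insert('a')): buffer="ualmwgsua" (len 9), cursors c1@2 c2@9, authorship .1......2
After op 2 (move_left): buffer="ualmwgsua" (len 9), cursors c1@1 c2@8, authorship .1......2
After op 3 (add_cursor(3)): buffer="ualmwgsua" (len 9), cursors c1@1 c3@3 c2@8, authorship .1......2
After op 4 (insert('k')): buffer="ukalkmwgsuka" (len 12), cursors c1@2 c3@5 c2@11, authorship .11.3.....22
After op 5 (insert('o')): buffer="ukoalkomwgsukoa" (len 15), cursors c1@3 c3@7 c2@14, authorship .111.33.....222

Answer: ukoalkomwgsukoa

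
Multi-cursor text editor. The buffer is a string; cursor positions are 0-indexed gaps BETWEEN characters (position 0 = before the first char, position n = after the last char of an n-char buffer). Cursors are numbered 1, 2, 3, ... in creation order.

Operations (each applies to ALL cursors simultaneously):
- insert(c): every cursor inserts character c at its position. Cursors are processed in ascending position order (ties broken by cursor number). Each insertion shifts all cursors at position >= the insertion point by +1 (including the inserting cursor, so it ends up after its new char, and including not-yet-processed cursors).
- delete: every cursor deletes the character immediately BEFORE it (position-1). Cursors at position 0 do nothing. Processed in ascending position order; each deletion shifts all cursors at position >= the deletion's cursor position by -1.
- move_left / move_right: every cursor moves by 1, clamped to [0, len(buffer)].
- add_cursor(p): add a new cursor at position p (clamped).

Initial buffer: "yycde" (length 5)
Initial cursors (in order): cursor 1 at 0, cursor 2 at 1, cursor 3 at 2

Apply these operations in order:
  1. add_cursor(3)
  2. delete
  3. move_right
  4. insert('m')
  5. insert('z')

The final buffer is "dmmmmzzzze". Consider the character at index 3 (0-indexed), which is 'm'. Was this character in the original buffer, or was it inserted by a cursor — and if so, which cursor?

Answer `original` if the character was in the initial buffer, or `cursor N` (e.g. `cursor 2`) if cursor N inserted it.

After op 1 (add_cursor(3)): buffer="yycde" (len 5), cursors c1@0 c2@1 c3@2 c4@3, authorship .....
After op 2 (delete): buffer="de" (len 2), cursors c1@0 c2@0 c3@0 c4@0, authorship ..
After op 3 (move_right): buffer="de" (len 2), cursors c1@1 c2@1 c3@1 c4@1, authorship ..
After op 4 (insert('m')): buffer="dmmmme" (len 6), cursors c1@5 c2@5 c3@5 c4@5, authorship .1234.
After op 5 (insert('z')): buffer="dmmmmzzzze" (len 10), cursors c1@9 c2@9 c3@9 c4@9, authorship .12341234.
Authorship (.=original, N=cursor N): . 1 2 3 4 1 2 3 4 .
Index 3: author = 3

Answer: cursor 3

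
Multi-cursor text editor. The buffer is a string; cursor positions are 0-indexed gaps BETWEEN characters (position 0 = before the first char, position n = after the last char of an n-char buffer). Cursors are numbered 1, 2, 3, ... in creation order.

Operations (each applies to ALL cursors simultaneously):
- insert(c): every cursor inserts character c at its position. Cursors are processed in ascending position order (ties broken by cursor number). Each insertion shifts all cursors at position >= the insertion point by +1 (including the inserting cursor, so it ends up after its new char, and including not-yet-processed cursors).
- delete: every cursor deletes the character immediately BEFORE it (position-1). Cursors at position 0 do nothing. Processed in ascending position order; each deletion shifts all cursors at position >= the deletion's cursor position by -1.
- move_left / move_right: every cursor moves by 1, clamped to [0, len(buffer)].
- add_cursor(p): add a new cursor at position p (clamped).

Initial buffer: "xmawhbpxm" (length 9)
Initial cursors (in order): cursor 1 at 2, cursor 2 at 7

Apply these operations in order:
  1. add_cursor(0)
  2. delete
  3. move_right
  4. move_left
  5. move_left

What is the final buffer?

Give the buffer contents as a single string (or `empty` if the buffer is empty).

Answer: xawhbxm

Derivation:
After op 1 (add_cursor(0)): buffer="xmawhbpxm" (len 9), cursors c3@0 c1@2 c2@7, authorship .........
After op 2 (delete): buffer="xawhbxm" (len 7), cursors c3@0 c1@1 c2@5, authorship .......
After op 3 (move_right): buffer="xawhbxm" (len 7), cursors c3@1 c1@2 c2@6, authorship .......
After op 4 (move_left): buffer="xawhbxm" (len 7), cursors c3@0 c1@1 c2@5, authorship .......
After op 5 (move_left): buffer="xawhbxm" (len 7), cursors c1@0 c3@0 c2@4, authorship .......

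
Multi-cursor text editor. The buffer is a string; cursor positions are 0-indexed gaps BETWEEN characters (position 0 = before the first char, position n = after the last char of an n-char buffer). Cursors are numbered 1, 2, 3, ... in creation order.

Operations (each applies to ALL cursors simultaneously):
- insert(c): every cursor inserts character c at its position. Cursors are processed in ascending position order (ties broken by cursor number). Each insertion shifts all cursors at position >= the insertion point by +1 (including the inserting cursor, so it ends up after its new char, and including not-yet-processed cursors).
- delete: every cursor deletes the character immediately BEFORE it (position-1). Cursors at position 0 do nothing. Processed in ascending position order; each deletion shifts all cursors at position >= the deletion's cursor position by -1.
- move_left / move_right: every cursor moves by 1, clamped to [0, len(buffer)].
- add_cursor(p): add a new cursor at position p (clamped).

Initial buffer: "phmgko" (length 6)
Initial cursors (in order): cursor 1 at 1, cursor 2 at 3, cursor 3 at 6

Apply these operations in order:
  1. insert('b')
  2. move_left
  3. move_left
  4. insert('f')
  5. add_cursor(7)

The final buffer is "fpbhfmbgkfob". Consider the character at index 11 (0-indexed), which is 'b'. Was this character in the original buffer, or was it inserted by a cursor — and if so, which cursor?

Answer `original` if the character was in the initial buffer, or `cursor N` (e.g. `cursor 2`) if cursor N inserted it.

Answer: cursor 3

Derivation:
After op 1 (insert('b')): buffer="pbhmbgkob" (len 9), cursors c1@2 c2@5 c3@9, authorship .1..2...3
After op 2 (move_left): buffer="pbhmbgkob" (len 9), cursors c1@1 c2@4 c3@8, authorship .1..2...3
After op 3 (move_left): buffer="pbhmbgkob" (len 9), cursors c1@0 c2@3 c3@7, authorship .1..2...3
After op 4 (insert('f')): buffer="fpbhfmbgkfob" (len 12), cursors c1@1 c2@5 c3@10, authorship 1.1.2.2..3.3
After op 5 (add_cursor(7)): buffer="fpbhfmbgkfob" (len 12), cursors c1@1 c2@5 c4@7 c3@10, authorship 1.1.2.2..3.3
Authorship (.=original, N=cursor N): 1 . 1 . 2 . 2 . . 3 . 3
Index 11: author = 3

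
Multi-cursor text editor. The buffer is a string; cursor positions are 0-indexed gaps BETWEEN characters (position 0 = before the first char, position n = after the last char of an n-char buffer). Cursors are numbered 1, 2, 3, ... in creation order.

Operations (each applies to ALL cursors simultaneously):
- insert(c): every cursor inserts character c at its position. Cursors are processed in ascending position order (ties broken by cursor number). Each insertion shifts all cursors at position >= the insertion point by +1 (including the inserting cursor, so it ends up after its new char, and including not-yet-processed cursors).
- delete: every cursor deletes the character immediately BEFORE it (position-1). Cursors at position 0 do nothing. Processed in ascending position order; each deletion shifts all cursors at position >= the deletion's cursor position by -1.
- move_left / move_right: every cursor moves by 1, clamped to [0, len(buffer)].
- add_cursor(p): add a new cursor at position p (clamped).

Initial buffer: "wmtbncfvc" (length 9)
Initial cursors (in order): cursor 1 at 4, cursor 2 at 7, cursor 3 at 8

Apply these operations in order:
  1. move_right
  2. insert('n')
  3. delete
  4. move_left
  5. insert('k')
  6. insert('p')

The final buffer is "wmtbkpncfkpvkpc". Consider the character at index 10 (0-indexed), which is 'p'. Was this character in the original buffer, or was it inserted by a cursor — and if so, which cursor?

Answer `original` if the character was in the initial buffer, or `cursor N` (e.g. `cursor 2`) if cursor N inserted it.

After op 1 (move_right): buffer="wmtbncfvc" (len 9), cursors c1@5 c2@8 c3@9, authorship .........
After op 2 (insert('n')): buffer="wmtbnncfvncn" (len 12), cursors c1@6 c2@10 c3@12, authorship .....1...2.3
After op 3 (delete): buffer="wmtbncfvc" (len 9), cursors c1@5 c2@8 c3@9, authorship .........
After op 4 (move_left): buffer="wmtbncfvc" (len 9), cursors c1@4 c2@7 c3@8, authorship .........
After op 5 (insert('k')): buffer="wmtbkncfkvkc" (len 12), cursors c1@5 c2@9 c3@11, authorship ....1...2.3.
After op 6 (insert('p')): buffer="wmtbkpncfkpvkpc" (len 15), cursors c1@6 c2@11 c3@14, authorship ....11...22.33.
Authorship (.=original, N=cursor N): . . . . 1 1 . . . 2 2 . 3 3 .
Index 10: author = 2

Answer: cursor 2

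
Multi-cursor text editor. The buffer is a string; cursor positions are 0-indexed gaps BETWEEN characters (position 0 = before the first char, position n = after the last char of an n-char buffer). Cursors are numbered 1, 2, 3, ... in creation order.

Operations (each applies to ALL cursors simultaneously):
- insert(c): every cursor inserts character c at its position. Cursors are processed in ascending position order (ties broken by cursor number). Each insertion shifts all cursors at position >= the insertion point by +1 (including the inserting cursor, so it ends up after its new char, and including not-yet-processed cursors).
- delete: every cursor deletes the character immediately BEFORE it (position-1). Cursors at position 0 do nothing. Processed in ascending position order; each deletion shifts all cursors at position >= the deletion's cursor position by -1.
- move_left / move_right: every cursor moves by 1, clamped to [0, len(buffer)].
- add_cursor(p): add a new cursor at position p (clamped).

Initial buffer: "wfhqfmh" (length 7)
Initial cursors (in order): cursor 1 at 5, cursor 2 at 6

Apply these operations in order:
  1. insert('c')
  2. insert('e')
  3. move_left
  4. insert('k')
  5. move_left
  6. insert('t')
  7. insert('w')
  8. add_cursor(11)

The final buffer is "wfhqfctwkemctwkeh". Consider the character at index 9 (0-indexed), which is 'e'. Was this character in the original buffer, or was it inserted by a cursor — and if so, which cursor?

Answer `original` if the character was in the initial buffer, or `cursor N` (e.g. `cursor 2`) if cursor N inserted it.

Answer: cursor 1

Derivation:
After op 1 (insert('c')): buffer="wfhqfcmch" (len 9), cursors c1@6 c2@8, authorship .....1.2.
After op 2 (insert('e')): buffer="wfhqfcemceh" (len 11), cursors c1@7 c2@10, authorship .....11.22.
After op 3 (move_left): buffer="wfhqfcemceh" (len 11), cursors c1@6 c2@9, authorship .....11.22.
After op 4 (insert('k')): buffer="wfhqfckemckeh" (len 13), cursors c1@7 c2@11, authorship .....111.222.
After op 5 (move_left): buffer="wfhqfckemckeh" (len 13), cursors c1@6 c2@10, authorship .....111.222.
After op 6 (insert('t')): buffer="wfhqfctkemctkeh" (len 15), cursors c1@7 c2@12, authorship .....1111.2222.
After op 7 (insert('w')): buffer="wfhqfctwkemctwkeh" (len 17), cursors c1@8 c2@14, authorship .....11111.22222.
After op 8 (add_cursor(11)): buffer="wfhqfctwkemctwkeh" (len 17), cursors c1@8 c3@11 c2@14, authorship .....11111.22222.
Authorship (.=original, N=cursor N): . . . . . 1 1 1 1 1 . 2 2 2 2 2 .
Index 9: author = 1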